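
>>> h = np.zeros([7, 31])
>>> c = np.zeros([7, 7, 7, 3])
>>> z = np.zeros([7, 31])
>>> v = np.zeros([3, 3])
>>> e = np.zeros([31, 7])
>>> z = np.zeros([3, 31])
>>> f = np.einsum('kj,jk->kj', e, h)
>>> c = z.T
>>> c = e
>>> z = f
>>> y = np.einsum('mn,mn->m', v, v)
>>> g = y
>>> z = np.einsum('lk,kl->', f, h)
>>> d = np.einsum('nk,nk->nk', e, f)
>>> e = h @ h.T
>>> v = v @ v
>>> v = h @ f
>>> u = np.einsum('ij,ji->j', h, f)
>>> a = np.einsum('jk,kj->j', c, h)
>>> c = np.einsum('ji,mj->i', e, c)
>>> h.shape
(7, 31)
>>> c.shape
(7,)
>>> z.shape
()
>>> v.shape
(7, 7)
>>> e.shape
(7, 7)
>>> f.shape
(31, 7)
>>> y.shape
(3,)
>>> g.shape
(3,)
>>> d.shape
(31, 7)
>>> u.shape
(31,)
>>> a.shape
(31,)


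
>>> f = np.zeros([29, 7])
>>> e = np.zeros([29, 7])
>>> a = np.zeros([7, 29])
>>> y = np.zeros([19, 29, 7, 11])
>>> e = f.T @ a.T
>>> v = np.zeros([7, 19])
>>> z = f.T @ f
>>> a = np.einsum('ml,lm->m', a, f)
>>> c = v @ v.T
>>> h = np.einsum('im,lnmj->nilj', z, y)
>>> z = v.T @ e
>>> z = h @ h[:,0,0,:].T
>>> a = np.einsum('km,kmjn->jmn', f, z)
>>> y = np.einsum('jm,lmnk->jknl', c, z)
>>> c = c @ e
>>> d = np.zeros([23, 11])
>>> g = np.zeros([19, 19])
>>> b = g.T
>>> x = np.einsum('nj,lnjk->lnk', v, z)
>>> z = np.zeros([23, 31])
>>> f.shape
(29, 7)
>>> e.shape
(7, 7)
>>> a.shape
(19, 7, 29)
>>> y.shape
(7, 29, 19, 29)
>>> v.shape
(7, 19)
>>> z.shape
(23, 31)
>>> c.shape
(7, 7)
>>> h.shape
(29, 7, 19, 11)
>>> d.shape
(23, 11)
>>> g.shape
(19, 19)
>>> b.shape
(19, 19)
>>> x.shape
(29, 7, 29)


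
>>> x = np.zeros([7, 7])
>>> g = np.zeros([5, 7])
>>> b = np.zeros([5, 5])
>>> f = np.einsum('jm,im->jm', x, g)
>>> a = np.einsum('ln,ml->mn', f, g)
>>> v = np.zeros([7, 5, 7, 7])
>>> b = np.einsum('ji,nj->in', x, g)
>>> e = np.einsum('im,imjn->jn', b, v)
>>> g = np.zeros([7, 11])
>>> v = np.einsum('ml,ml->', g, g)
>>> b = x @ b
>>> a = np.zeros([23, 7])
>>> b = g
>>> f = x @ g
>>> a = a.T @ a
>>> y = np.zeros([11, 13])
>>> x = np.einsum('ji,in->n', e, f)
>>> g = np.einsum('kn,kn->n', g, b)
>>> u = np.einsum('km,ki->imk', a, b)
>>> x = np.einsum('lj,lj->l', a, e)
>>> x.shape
(7,)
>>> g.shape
(11,)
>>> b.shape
(7, 11)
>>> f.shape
(7, 11)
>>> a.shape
(7, 7)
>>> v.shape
()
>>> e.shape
(7, 7)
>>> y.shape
(11, 13)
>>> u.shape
(11, 7, 7)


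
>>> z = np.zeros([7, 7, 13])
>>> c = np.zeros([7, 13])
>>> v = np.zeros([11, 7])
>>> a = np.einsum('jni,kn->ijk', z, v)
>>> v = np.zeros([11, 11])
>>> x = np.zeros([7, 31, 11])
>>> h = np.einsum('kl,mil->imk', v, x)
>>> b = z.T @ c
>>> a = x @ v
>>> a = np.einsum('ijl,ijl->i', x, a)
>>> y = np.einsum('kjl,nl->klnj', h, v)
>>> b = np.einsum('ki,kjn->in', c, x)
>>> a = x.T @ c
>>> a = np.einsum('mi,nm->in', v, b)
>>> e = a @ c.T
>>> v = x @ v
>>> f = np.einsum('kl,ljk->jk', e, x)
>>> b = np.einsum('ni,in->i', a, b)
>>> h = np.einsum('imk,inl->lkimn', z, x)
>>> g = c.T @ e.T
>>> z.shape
(7, 7, 13)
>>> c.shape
(7, 13)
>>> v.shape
(7, 31, 11)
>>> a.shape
(11, 13)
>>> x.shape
(7, 31, 11)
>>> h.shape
(11, 13, 7, 7, 31)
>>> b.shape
(13,)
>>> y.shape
(31, 11, 11, 7)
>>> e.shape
(11, 7)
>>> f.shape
(31, 11)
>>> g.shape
(13, 11)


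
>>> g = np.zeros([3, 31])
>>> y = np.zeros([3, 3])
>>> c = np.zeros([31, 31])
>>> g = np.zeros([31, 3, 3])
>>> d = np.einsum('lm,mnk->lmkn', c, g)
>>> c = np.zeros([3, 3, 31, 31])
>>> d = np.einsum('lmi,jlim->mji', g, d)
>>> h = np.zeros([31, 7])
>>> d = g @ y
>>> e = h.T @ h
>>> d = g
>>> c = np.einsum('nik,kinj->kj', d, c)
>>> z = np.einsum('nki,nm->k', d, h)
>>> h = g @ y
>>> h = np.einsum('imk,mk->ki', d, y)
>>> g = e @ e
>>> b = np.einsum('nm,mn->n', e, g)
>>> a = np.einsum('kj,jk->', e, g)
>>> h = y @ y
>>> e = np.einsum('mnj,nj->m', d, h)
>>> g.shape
(7, 7)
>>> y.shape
(3, 3)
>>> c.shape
(3, 31)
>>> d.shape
(31, 3, 3)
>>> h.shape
(3, 3)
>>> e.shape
(31,)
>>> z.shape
(3,)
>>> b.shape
(7,)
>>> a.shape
()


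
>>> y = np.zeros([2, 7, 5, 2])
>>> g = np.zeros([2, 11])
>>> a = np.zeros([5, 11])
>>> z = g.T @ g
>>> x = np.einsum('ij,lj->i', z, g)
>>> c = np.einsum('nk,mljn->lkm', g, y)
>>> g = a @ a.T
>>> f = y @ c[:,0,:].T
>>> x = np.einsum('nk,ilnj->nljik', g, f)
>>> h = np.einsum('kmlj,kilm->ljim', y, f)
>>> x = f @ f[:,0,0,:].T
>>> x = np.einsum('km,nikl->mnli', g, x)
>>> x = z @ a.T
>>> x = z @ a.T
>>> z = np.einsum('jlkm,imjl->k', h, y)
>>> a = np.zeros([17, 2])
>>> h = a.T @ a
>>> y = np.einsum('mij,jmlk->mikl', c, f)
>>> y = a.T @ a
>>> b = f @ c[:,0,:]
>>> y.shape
(2, 2)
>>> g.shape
(5, 5)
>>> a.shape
(17, 2)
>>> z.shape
(7,)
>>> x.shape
(11, 5)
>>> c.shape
(7, 11, 2)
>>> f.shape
(2, 7, 5, 7)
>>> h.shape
(2, 2)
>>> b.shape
(2, 7, 5, 2)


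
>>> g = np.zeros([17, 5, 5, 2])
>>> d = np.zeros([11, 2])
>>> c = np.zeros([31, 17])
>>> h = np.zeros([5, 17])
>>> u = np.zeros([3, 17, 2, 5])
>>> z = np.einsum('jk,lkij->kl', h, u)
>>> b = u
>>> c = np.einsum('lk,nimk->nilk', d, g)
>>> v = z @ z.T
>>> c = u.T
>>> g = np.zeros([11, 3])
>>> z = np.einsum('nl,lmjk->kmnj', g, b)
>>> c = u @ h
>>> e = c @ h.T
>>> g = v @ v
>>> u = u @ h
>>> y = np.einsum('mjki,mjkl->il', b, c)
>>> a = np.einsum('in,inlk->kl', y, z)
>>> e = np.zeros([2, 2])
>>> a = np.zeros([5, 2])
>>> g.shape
(17, 17)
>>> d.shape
(11, 2)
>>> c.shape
(3, 17, 2, 17)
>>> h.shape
(5, 17)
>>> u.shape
(3, 17, 2, 17)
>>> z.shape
(5, 17, 11, 2)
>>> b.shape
(3, 17, 2, 5)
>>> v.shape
(17, 17)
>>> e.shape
(2, 2)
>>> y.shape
(5, 17)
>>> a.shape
(5, 2)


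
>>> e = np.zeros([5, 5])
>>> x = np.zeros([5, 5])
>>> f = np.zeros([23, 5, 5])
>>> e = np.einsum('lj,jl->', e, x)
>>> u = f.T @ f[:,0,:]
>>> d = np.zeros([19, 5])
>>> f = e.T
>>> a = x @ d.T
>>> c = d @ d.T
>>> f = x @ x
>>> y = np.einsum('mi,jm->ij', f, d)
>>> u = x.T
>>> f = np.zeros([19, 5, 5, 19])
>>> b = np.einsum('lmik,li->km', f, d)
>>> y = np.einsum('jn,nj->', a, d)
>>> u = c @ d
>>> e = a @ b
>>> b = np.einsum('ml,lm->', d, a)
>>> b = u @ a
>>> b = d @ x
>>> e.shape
(5, 5)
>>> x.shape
(5, 5)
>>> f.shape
(19, 5, 5, 19)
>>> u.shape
(19, 5)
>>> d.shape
(19, 5)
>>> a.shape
(5, 19)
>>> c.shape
(19, 19)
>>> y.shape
()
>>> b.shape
(19, 5)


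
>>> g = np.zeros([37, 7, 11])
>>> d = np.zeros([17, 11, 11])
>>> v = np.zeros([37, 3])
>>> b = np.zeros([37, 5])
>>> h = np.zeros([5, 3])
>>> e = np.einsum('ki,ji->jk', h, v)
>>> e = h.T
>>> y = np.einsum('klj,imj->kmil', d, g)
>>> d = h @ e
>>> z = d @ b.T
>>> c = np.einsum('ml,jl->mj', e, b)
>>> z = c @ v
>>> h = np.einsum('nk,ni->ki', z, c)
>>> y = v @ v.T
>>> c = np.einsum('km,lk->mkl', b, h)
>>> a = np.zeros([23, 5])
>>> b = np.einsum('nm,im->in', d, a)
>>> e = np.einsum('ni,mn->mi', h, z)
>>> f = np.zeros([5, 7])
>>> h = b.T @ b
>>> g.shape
(37, 7, 11)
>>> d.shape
(5, 5)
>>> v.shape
(37, 3)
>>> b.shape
(23, 5)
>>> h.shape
(5, 5)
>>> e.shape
(3, 37)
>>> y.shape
(37, 37)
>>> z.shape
(3, 3)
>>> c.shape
(5, 37, 3)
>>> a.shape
(23, 5)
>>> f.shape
(5, 7)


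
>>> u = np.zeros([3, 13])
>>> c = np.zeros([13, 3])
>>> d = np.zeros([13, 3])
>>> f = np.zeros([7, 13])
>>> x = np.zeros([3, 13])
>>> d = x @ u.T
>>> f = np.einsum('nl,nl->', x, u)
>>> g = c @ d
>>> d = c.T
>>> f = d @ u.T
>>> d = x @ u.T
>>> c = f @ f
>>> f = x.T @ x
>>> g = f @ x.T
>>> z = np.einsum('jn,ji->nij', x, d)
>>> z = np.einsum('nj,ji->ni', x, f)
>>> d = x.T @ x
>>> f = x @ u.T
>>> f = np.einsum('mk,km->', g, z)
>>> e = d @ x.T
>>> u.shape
(3, 13)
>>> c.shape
(3, 3)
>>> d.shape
(13, 13)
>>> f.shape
()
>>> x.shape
(3, 13)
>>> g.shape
(13, 3)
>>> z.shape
(3, 13)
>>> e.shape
(13, 3)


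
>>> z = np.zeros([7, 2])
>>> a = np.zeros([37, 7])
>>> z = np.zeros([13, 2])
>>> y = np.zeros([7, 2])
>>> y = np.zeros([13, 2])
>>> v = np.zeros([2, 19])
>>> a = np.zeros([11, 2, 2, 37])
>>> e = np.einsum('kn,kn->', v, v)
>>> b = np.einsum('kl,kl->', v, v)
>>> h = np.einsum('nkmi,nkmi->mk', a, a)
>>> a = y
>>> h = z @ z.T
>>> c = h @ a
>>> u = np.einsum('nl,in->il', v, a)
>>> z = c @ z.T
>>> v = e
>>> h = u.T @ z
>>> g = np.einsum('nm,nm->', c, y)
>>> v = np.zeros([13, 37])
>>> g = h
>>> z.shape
(13, 13)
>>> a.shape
(13, 2)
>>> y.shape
(13, 2)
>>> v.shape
(13, 37)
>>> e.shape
()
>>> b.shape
()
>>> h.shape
(19, 13)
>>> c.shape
(13, 2)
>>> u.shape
(13, 19)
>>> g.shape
(19, 13)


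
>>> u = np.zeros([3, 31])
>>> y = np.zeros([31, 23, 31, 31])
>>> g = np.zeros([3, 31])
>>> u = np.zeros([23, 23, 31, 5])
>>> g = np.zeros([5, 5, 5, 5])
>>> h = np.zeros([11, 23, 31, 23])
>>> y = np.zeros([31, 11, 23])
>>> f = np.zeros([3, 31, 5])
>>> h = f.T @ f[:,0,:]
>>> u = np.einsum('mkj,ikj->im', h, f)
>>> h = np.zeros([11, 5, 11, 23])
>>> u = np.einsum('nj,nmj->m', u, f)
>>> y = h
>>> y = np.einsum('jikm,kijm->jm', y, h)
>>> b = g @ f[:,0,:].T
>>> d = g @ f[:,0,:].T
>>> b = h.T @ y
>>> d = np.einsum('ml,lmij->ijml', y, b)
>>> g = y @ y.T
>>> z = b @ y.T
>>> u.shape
(31,)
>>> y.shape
(11, 23)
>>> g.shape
(11, 11)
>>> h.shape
(11, 5, 11, 23)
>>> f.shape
(3, 31, 5)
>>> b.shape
(23, 11, 5, 23)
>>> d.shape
(5, 23, 11, 23)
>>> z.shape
(23, 11, 5, 11)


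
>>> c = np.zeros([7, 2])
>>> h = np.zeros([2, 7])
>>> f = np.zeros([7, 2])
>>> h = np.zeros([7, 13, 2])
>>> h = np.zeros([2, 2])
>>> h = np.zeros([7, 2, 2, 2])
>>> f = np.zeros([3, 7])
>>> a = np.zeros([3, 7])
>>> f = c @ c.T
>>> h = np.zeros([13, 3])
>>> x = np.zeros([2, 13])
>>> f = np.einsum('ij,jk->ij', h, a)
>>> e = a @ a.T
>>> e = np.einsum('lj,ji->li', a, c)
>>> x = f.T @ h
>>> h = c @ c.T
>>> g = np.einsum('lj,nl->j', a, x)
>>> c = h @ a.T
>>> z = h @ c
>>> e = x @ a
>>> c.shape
(7, 3)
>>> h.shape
(7, 7)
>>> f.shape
(13, 3)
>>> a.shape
(3, 7)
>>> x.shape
(3, 3)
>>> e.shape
(3, 7)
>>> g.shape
(7,)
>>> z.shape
(7, 3)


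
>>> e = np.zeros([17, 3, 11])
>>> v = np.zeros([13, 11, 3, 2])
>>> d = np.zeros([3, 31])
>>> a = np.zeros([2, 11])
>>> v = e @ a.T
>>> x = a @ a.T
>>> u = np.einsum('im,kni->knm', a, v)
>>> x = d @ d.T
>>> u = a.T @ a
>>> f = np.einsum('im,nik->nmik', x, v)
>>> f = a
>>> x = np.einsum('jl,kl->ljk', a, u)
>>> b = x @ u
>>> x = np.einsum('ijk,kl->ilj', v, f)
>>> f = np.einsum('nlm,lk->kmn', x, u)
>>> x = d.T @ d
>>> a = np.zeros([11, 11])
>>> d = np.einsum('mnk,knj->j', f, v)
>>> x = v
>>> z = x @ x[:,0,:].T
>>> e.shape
(17, 3, 11)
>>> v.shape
(17, 3, 2)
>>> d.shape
(2,)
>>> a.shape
(11, 11)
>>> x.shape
(17, 3, 2)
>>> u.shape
(11, 11)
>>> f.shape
(11, 3, 17)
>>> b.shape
(11, 2, 11)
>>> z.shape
(17, 3, 17)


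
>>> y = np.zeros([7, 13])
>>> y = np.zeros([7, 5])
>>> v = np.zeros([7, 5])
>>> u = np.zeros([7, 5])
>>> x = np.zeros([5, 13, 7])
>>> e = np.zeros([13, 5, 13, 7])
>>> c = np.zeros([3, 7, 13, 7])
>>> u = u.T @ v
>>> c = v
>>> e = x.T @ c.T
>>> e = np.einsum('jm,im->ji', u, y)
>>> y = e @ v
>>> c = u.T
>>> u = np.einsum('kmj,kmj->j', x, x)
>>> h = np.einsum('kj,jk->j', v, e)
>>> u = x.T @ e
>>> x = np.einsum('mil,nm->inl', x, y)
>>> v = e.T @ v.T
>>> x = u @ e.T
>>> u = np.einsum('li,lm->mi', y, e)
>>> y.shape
(5, 5)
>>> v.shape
(7, 7)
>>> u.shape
(7, 5)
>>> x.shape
(7, 13, 5)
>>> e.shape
(5, 7)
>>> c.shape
(5, 5)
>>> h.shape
(5,)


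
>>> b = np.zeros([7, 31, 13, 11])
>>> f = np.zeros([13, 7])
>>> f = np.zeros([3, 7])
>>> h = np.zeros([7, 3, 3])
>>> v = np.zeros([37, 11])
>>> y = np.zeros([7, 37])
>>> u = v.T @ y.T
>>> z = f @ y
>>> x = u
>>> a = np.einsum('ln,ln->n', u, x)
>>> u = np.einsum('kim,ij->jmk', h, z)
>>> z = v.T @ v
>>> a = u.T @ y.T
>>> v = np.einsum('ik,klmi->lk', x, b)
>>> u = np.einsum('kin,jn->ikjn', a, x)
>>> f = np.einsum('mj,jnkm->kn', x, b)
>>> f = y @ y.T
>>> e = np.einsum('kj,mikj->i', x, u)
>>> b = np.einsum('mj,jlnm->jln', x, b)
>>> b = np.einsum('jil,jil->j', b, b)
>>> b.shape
(7,)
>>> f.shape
(7, 7)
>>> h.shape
(7, 3, 3)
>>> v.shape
(31, 7)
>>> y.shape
(7, 37)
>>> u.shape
(3, 7, 11, 7)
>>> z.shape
(11, 11)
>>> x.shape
(11, 7)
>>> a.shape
(7, 3, 7)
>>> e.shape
(7,)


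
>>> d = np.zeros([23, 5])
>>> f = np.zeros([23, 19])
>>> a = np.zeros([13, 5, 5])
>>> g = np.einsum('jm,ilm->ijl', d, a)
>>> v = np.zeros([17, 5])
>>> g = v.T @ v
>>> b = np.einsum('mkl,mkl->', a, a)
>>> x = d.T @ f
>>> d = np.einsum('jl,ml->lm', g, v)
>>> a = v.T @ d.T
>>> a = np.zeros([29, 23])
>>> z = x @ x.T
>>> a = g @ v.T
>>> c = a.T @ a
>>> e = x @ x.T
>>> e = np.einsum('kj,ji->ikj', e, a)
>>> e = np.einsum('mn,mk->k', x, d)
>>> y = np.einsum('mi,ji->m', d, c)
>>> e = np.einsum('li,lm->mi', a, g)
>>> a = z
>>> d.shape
(5, 17)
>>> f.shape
(23, 19)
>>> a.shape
(5, 5)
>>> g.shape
(5, 5)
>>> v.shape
(17, 5)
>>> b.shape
()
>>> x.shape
(5, 19)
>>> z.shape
(5, 5)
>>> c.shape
(17, 17)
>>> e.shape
(5, 17)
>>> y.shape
(5,)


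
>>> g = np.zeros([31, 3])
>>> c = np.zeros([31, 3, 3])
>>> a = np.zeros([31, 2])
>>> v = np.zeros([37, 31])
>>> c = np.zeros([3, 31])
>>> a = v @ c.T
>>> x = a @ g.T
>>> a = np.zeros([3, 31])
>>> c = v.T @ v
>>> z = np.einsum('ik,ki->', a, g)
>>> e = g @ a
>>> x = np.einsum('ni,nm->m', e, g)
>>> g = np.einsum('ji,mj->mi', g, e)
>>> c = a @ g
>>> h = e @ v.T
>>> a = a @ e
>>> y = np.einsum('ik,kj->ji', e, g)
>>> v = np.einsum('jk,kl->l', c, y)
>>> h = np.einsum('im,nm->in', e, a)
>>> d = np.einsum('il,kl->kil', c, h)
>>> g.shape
(31, 3)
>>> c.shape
(3, 3)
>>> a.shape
(3, 31)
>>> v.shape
(31,)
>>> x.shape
(3,)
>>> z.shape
()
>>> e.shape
(31, 31)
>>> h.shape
(31, 3)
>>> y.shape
(3, 31)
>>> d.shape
(31, 3, 3)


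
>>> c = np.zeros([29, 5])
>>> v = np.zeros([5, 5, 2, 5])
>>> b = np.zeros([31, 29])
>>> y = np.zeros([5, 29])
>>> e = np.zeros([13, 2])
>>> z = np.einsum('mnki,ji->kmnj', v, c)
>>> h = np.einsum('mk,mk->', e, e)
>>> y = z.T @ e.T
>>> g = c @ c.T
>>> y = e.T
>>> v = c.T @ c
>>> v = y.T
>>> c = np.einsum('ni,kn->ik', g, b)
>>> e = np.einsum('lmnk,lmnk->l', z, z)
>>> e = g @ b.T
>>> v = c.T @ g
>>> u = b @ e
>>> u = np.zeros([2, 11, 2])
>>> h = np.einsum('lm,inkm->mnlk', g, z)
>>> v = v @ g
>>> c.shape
(29, 31)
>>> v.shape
(31, 29)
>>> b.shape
(31, 29)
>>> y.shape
(2, 13)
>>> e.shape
(29, 31)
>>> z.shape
(2, 5, 5, 29)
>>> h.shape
(29, 5, 29, 5)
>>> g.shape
(29, 29)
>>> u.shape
(2, 11, 2)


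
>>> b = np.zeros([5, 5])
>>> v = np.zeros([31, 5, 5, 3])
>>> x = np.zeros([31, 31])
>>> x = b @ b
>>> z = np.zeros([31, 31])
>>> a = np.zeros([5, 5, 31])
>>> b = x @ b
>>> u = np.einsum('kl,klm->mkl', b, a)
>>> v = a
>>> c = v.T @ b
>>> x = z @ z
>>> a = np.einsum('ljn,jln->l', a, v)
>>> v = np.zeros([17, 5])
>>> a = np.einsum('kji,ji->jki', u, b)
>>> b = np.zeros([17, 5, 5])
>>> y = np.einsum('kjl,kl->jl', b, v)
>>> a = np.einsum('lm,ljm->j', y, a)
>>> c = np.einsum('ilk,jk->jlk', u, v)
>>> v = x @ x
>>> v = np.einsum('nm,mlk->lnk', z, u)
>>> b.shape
(17, 5, 5)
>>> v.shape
(5, 31, 5)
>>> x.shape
(31, 31)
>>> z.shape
(31, 31)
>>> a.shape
(31,)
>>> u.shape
(31, 5, 5)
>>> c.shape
(17, 5, 5)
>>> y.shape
(5, 5)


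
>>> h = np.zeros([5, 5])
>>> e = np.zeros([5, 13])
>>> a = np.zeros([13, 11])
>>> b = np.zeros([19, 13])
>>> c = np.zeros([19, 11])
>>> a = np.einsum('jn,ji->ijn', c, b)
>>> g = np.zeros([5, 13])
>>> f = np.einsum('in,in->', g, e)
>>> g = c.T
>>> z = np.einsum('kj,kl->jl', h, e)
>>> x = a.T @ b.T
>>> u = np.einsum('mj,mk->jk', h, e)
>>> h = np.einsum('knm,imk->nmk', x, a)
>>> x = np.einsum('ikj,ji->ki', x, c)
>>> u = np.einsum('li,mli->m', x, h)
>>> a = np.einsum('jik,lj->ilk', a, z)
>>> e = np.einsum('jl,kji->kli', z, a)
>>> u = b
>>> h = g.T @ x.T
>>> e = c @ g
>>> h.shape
(19, 19)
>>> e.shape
(19, 19)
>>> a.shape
(19, 5, 11)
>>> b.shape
(19, 13)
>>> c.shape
(19, 11)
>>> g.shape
(11, 19)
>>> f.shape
()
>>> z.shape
(5, 13)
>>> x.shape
(19, 11)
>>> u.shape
(19, 13)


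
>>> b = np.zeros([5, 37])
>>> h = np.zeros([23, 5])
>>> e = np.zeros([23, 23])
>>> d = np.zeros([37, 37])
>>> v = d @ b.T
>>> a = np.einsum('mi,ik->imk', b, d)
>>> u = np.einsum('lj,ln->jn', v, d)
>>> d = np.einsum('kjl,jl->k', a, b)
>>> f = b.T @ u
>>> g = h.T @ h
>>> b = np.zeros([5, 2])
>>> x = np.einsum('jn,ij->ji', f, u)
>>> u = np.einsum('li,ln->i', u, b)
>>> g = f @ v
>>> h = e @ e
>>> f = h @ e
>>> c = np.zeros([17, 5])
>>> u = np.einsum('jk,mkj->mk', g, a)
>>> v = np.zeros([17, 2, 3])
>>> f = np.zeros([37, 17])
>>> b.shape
(5, 2)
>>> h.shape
(23, 23)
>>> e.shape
(23, 23)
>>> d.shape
(37,)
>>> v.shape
(17, 2, 3)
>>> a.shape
(37, 5, 37)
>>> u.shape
(37, 5)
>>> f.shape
(37, 17)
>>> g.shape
(37, 5)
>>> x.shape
(37, 5)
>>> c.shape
(17, 5)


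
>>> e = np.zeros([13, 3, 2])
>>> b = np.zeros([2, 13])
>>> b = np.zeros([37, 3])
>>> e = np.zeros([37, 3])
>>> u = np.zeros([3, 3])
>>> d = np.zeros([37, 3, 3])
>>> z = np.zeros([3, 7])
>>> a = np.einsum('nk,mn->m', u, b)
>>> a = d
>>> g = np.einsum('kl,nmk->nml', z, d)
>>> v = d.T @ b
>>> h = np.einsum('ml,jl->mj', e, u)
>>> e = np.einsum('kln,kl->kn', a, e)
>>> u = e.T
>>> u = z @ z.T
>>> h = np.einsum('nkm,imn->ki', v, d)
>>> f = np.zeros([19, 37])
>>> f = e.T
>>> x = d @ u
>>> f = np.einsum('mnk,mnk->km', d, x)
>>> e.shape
(37, 3)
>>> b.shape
(37, 3)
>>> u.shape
(3, 3)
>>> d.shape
(37, 3, 3)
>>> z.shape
(3, 7)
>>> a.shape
(37, 3, 3)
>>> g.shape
(37, 3, 7)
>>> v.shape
(3, 3, 3)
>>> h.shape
(3, 37)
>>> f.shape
(3, 37)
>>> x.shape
(37, 3, 3)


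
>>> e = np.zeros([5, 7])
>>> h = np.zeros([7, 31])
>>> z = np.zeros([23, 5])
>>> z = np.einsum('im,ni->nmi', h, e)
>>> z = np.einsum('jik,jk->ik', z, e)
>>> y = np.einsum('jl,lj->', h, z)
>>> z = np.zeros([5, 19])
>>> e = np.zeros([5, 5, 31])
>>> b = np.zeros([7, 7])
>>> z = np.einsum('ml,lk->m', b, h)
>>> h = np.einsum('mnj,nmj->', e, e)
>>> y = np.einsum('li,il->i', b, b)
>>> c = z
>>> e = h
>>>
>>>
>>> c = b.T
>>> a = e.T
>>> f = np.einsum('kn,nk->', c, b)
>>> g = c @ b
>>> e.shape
()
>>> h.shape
()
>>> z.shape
(7,)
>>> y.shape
(7,)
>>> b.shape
(7, 7)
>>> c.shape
(7, 7)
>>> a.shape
()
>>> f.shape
()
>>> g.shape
(7, 7)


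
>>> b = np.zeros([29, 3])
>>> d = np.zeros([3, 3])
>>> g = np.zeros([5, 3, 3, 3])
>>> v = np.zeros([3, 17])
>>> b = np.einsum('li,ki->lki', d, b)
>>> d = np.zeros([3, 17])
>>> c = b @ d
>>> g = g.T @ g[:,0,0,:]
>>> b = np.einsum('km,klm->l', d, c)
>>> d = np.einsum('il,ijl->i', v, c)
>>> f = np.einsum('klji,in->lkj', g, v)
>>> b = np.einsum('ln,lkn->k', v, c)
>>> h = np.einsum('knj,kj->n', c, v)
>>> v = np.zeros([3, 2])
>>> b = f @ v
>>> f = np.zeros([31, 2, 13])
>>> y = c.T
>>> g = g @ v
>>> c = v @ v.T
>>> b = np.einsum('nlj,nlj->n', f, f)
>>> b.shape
(31,)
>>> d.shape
(3,)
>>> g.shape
(3, 3, 3, 2)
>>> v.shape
(3, 2)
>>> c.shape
(3, 3)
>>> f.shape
(31, 2, 13)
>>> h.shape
(29,)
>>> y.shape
(17, 29, 3)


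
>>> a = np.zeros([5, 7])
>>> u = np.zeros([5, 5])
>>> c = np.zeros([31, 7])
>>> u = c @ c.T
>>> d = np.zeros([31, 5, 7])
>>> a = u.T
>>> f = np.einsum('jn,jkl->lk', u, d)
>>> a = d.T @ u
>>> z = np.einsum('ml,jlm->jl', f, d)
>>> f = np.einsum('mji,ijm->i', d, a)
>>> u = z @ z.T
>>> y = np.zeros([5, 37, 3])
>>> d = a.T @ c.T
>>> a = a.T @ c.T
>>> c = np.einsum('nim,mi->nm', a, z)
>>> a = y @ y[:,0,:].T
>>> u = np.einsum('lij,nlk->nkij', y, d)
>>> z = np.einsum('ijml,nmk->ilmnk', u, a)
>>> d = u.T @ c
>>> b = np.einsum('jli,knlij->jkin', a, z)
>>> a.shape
(5, 37, 5)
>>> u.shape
(31, 31, 37, 3)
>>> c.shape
(31, 31)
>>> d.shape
(3, 37, 31, 31)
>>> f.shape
(7,)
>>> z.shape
(31, 3, 37, 5, 5)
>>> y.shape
(5, 37, 3)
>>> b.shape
(5, 31, 5, 3)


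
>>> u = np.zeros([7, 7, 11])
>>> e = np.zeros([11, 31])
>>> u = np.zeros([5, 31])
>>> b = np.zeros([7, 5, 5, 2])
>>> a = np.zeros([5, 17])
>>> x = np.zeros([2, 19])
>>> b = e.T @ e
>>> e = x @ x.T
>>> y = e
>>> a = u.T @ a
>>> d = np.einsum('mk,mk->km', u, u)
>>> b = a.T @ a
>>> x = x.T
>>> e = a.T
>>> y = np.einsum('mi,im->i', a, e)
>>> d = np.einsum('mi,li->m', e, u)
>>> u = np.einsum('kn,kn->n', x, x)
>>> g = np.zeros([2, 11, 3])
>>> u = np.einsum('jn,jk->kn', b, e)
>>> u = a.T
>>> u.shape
(17, 31)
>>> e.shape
(17, 31)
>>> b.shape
(17, 17)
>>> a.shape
(31, 17)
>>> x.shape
(19, 2)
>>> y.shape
(17,)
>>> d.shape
(17,)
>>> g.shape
(2, 11, 3)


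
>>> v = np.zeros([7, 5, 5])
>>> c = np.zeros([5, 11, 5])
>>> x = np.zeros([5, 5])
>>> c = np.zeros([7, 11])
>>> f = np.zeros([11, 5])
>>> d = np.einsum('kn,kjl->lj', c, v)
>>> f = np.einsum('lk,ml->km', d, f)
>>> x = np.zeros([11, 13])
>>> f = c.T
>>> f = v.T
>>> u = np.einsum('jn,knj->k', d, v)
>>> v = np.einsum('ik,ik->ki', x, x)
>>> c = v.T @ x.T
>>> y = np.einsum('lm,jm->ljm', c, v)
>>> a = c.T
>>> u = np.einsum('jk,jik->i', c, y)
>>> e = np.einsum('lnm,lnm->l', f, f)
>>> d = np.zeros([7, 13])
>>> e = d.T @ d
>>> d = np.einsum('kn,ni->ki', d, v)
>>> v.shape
(13, 11)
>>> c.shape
(11, 11)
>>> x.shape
(11, 13)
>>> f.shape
(5, 5, 7)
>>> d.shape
(7, 11)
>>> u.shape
(13,)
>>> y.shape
(11, 13, 11)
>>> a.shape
(11, 11)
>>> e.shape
(13, 13)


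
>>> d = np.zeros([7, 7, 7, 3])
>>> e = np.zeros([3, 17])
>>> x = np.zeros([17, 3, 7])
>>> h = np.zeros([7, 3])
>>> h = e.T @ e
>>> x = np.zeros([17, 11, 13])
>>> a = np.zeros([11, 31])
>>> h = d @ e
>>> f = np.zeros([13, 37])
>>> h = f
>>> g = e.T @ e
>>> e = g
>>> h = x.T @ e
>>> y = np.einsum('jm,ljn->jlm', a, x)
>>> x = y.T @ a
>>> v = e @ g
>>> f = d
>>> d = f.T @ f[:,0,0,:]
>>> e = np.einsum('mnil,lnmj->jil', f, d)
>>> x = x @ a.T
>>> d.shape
(3, 7, 7, 3)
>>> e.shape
(3, 7, 3)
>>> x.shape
(31, 17, 11)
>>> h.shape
(13, 11, 17)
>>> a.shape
(11, 31)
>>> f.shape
(7, 7, 7, 3)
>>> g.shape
(17, 17)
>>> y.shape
(11, 17, 31)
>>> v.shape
(17, 17)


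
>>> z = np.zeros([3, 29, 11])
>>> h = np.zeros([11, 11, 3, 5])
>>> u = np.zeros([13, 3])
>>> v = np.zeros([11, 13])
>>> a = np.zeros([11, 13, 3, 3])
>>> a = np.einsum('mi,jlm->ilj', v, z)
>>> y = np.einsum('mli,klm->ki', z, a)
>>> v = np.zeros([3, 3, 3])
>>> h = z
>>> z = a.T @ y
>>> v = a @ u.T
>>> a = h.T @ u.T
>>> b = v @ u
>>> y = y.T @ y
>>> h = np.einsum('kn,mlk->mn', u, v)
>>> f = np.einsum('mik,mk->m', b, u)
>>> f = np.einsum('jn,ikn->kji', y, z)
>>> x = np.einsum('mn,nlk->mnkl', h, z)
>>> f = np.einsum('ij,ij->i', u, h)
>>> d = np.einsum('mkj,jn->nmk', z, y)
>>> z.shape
(3, 29, 11)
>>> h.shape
(13, 3)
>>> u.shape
(13, 3)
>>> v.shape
(13, 29, 13)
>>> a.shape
(11, 29, 13)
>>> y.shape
(11, 11)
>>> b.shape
(13, 29, 3)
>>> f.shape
(13,)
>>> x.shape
(13, 3, 11, 29)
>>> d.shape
(11, 3, 29)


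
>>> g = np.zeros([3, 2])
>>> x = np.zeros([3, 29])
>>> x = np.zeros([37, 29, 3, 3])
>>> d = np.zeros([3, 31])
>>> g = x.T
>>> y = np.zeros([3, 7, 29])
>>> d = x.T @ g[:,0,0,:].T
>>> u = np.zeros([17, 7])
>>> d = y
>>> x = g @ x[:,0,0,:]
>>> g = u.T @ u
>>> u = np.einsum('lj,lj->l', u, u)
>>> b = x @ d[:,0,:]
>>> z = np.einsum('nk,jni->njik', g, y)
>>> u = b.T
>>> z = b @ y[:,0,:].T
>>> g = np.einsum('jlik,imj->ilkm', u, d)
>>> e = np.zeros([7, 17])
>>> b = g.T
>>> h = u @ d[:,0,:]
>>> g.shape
(3, 29, 3, 7)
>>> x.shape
(3, 3, 29, 3)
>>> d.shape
(3, 7, 29)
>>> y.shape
(3, 7, 29)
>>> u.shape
(29, 29, 3, 3)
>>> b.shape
(7, 3, 29, 3)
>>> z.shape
(3, 3, 29, 3)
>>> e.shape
(7, 17)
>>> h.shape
(29, 29, 3, 29)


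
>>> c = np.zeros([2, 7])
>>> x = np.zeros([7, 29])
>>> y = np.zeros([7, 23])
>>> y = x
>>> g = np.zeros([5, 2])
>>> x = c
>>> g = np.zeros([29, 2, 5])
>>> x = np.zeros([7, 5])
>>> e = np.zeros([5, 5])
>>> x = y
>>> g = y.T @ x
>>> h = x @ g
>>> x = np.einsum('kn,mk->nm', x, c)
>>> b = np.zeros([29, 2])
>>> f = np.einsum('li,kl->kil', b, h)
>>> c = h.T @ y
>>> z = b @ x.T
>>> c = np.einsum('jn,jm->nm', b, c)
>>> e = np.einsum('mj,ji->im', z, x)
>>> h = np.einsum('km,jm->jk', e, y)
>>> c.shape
(2, 29)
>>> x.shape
(29, 2)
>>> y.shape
(7, 29)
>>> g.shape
(29, 29)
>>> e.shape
(2, 29)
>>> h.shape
(7, 2)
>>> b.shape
(29, 2)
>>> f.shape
(7, 2, 29)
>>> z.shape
(29, 29)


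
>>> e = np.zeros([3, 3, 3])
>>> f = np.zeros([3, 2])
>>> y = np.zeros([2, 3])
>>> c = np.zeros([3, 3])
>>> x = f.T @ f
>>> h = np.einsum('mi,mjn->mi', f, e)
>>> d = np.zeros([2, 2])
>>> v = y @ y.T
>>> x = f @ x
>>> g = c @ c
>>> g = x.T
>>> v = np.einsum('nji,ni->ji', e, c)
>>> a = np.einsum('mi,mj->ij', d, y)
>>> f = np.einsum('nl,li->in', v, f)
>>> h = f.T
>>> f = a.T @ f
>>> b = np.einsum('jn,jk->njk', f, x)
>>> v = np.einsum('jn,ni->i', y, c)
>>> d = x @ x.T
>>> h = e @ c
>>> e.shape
(3, 3, 3)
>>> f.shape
(3, 3)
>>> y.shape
(2, 3)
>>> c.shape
(3, 3)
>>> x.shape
(3, 2)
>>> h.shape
(3, 3, 3)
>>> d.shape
(3, 3)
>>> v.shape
(3,)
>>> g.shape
(2, 3)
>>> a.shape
(2, 3)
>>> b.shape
(3, 3, 2)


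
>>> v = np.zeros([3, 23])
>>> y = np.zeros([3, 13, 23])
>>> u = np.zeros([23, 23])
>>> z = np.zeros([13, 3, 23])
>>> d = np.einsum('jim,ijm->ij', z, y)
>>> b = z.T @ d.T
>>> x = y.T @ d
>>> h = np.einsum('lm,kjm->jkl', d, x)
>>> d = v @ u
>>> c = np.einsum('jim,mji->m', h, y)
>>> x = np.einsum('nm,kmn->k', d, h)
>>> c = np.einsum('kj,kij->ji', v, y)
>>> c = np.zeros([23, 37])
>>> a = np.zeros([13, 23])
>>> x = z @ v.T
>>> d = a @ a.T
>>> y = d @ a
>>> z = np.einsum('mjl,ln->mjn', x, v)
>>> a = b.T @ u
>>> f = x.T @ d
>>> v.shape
(3, 23)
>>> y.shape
(13, 23)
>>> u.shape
(23, 23)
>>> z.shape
(13, 3, 23)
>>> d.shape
(13, 13)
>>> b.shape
(23, 3, 3)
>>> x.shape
(13, 3, 3)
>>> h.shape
(13, 23, 3)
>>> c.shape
(23, 37)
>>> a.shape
(3, 3, 23)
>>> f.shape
(3, 3, 13)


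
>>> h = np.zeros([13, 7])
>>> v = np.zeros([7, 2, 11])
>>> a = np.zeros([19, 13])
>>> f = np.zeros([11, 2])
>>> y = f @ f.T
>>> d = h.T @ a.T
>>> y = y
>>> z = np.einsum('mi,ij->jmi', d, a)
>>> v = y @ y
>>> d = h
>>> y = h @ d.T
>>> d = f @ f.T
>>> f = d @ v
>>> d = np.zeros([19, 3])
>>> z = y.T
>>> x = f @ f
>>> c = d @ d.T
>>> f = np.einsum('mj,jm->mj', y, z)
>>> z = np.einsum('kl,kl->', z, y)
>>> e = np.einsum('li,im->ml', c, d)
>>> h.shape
(13, 7)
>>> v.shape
(11, 11)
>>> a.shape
(19, 13)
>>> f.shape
(13, 13)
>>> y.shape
(13, 13)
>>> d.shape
(19, 3)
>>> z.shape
()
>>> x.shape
(11, 11)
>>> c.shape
(19, 19)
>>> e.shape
(3, 19)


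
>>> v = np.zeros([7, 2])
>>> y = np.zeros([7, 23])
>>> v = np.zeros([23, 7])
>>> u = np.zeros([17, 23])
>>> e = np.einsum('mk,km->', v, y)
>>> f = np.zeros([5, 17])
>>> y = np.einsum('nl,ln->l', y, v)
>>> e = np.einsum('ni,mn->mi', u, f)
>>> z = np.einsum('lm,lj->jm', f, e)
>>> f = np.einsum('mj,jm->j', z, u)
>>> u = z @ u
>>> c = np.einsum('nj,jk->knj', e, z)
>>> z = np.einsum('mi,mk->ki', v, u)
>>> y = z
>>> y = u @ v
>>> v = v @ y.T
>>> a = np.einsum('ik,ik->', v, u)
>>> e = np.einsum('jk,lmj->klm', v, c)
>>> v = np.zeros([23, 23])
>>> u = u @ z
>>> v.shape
(23, 23)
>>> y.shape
(23, 7)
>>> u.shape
(23, 7)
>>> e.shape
(23, 17, 5)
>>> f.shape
(17,)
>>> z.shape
(23, 7)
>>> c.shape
(17, 5, 23)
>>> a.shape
()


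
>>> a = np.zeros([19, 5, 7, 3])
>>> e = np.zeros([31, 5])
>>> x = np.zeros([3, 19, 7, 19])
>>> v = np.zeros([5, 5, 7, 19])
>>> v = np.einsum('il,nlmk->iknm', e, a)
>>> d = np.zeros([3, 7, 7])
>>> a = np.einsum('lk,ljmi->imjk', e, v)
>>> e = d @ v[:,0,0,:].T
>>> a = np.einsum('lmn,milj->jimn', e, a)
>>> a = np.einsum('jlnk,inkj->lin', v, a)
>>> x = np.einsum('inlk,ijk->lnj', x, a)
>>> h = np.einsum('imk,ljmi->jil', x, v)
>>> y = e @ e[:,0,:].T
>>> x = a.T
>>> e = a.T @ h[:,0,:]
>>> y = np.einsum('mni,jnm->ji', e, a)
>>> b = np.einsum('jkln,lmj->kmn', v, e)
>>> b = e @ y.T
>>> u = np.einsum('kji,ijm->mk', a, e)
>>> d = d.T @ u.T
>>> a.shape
(3, 5, 19)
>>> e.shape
(19, 5, 31)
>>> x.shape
(19, 5, 3)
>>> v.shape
(31, 3, 19, 7)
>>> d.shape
(7, 7, 31)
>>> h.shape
(3, 7, 31)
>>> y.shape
(3, 31)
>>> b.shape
(19, 5, 3)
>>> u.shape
(31, 3)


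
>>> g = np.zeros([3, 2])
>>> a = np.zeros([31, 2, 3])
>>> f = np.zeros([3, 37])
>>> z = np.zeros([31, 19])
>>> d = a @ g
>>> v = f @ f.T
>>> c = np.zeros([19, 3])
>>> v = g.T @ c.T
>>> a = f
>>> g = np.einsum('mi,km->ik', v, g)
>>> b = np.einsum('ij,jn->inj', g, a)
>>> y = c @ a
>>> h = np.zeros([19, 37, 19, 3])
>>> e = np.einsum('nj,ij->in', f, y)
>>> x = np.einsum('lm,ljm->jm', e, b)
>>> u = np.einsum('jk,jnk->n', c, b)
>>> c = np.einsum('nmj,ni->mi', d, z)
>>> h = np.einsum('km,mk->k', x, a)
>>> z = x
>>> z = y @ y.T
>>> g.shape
(19, 3)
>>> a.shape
(3, 37)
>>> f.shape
(3, 37)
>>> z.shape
(19, 19)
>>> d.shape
(31, 2, 2)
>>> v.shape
(2, 19)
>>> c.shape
(2, 19)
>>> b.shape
(19, 37, 3)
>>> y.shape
(19, 37)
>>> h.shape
(37,)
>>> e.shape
(19, 3)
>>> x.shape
(37, 3)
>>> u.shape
(37,)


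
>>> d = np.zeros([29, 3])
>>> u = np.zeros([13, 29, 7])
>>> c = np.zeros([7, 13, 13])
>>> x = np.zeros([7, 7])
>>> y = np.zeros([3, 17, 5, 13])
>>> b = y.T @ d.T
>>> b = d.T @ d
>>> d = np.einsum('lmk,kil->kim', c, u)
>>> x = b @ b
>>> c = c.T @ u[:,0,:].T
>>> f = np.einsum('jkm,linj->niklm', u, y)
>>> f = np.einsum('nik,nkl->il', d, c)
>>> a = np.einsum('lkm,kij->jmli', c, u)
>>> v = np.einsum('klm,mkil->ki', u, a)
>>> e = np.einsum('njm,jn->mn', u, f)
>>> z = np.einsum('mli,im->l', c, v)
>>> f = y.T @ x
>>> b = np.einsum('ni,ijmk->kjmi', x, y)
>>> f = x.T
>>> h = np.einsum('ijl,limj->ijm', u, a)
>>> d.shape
(13, 29, 13)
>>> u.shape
(13, 29, 7)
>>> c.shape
(13, 13, 13)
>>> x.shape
(3, 3)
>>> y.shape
(3, 17, 5, 13)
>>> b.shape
(13, 17, 5, 3)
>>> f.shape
(3, 3)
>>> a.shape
(7, 13, 13, 29)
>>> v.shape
(13, 13)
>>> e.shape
(7, 13)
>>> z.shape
(13,)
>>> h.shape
(13, 29, 13)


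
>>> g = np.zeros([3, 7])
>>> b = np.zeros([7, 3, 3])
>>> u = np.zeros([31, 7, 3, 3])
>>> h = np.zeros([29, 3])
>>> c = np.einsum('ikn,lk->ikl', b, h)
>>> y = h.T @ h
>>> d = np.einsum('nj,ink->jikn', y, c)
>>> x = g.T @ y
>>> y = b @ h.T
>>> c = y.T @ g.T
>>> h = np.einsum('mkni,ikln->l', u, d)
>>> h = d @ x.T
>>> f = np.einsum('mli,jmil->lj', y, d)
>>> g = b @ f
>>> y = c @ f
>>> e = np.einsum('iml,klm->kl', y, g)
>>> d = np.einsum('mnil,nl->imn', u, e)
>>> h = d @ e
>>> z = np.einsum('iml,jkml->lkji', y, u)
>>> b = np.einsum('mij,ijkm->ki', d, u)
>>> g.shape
(7, 3, 3)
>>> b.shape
(3, 31)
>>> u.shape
(31, 7, 3, 3)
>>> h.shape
(3, 31, 3)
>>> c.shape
(29, 3, 3)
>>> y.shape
(29, 3, 3)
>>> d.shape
(3, 31, 7)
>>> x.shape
(7, 3)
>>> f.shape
(3, 3)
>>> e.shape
(7, 3)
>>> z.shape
(3, 7, 31, 29)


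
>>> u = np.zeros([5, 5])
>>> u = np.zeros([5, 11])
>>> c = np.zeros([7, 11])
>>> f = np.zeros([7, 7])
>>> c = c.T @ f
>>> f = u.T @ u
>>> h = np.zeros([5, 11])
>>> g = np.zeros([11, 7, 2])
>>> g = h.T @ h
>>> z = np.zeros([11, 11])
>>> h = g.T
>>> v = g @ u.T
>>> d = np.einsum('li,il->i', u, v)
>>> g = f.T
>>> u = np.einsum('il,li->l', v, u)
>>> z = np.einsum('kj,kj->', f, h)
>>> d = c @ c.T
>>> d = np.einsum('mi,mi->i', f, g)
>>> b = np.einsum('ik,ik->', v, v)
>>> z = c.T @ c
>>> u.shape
(5,)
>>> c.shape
(11, 7)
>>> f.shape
(11, 11)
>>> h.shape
(11, 11)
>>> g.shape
(11, 11)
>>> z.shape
(7, 7)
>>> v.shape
(11, 5)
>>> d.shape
(11,)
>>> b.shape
()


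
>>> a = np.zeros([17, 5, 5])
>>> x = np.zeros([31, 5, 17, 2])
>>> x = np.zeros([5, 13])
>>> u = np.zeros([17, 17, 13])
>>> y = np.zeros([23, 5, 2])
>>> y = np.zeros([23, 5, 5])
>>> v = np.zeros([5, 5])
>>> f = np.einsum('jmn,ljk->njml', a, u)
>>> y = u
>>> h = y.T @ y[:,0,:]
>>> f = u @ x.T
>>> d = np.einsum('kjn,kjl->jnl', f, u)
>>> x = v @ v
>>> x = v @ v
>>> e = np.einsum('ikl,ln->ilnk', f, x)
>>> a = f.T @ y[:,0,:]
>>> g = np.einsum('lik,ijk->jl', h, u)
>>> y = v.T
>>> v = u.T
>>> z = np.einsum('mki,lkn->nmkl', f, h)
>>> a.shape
(5, 17, 13)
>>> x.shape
(5, 5)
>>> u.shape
(17, 17, 13)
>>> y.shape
(5, 5)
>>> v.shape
(13, 17, 17)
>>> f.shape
(17, 17, 5)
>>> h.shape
(13, 17, 13)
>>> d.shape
(17, 5, 13)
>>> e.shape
(17, 5, 5, 17)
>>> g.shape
(17, 13)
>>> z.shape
(13, 17, 17, 13)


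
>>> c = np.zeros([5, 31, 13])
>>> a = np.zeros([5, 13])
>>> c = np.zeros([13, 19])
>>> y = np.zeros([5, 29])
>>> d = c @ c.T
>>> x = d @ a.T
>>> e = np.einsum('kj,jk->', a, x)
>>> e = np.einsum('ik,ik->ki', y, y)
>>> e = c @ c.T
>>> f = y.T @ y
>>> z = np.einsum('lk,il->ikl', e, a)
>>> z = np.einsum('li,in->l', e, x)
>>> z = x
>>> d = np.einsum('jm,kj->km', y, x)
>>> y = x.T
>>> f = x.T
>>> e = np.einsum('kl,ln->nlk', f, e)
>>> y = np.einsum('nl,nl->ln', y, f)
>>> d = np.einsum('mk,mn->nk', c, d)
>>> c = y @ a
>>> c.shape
(13, 13)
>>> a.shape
(5, 13)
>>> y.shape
(13, 5)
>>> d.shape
(29, 19)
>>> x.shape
(13, 5)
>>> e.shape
(13, 13, 5)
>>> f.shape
(5, 13)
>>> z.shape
(13, 5)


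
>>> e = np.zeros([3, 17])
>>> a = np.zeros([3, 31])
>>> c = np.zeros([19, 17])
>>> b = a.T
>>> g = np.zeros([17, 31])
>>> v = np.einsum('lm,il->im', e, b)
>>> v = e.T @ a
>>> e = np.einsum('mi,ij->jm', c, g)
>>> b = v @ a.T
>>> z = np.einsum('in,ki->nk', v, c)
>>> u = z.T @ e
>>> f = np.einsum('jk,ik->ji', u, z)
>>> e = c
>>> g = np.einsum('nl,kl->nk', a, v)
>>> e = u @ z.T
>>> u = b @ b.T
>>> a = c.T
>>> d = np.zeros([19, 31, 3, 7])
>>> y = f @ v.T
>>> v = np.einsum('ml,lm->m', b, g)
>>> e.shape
(19, 31)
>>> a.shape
(17, 19)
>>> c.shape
(19, 17)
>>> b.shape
(17, 3)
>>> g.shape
(3, 17)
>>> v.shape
(17,)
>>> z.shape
(31, 19)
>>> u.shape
(17, 17)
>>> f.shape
(19, 31)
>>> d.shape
(19, 31, 3, 7)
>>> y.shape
(19, 17)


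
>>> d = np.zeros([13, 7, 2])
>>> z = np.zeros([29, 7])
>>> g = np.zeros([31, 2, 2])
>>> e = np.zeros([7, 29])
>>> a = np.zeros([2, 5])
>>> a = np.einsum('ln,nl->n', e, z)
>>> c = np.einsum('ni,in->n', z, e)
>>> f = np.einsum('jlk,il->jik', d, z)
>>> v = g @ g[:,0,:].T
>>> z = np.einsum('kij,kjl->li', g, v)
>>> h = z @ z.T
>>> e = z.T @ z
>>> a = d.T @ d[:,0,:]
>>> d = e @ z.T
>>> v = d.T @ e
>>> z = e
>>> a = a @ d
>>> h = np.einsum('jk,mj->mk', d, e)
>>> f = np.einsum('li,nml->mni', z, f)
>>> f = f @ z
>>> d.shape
(2, 31)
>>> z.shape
(2, 2)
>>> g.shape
(31, 2, 2)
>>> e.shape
(2, 2)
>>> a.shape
(2, 7, 31)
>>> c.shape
(29,)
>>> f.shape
(29, 13, 2)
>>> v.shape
(31, 2)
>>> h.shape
(2, 31)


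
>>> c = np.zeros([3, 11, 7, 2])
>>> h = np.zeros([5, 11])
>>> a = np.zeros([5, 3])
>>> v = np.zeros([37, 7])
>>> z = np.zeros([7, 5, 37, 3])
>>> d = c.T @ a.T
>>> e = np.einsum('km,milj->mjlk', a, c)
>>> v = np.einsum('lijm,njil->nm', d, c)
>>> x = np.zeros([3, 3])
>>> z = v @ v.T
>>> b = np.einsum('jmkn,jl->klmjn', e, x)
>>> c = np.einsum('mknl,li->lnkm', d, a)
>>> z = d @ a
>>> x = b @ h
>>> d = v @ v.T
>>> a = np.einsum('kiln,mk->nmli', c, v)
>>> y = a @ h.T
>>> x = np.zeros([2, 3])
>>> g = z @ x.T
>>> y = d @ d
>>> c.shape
(5, 11, 7, 2)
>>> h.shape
(5, 11)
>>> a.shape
(2, 3, 7, 11)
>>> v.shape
(3, 5)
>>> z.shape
(2, 7, 11, 3)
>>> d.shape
(3, 3)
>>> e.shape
(3, 2, 7, 5)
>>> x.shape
(2, 3)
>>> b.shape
(7, 3, 2, 3, 5)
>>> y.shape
(3, 3)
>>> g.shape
(2, 7, 11, 2)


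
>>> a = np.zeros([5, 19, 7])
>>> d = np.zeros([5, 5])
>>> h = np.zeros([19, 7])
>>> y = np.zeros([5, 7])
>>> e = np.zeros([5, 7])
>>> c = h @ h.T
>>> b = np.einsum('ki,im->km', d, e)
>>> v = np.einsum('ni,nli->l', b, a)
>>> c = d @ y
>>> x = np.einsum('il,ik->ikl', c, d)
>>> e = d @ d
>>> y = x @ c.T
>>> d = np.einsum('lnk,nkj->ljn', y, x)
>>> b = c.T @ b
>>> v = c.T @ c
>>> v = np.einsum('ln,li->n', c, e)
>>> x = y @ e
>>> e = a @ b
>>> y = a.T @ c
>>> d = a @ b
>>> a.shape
(5, 19, 7)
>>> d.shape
(5, 19, 7)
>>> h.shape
(19, 7)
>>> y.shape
(7, 19, 7)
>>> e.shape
(5, 19, 7)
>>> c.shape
(5, 7)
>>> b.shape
(7, 7)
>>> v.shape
(7,)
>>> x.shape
(5, 5, 5)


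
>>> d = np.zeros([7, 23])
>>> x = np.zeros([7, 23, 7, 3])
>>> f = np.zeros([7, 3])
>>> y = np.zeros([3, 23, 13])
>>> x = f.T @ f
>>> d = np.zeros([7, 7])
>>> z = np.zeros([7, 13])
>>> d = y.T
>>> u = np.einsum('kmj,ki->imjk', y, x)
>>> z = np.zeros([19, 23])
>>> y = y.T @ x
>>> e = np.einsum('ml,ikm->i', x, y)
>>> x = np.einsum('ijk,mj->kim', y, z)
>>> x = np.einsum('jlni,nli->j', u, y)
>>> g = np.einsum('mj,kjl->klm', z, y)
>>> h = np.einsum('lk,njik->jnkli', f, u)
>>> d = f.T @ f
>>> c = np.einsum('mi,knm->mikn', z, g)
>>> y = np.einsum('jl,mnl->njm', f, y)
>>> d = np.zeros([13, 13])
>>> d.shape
(13, 13)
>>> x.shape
(3,)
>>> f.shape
(7, 3)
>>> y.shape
(23, 7, 13)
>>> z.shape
(19, 23)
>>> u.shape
(3, 23, 13, 3)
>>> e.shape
(13,)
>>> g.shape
(13, 3, 19)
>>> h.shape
(23, 3, 3, 7, 13)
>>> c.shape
(19, 23, 13, 3)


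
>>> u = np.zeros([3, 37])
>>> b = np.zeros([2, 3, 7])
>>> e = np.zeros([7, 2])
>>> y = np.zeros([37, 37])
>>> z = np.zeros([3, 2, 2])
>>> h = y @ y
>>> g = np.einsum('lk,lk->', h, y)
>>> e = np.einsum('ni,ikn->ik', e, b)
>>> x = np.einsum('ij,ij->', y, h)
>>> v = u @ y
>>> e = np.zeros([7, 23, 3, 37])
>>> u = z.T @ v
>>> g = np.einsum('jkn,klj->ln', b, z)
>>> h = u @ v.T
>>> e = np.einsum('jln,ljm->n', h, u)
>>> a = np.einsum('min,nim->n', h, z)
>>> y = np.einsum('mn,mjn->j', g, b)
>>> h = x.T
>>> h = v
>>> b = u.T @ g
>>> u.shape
(2, 2, 37)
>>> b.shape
(37, 2, 7)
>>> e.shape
(3,)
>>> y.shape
(3,)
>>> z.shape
(3, 2, 2)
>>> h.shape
(3, 37)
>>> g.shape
(2, 7)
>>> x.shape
()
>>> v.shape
(3, 37)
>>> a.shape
(3,)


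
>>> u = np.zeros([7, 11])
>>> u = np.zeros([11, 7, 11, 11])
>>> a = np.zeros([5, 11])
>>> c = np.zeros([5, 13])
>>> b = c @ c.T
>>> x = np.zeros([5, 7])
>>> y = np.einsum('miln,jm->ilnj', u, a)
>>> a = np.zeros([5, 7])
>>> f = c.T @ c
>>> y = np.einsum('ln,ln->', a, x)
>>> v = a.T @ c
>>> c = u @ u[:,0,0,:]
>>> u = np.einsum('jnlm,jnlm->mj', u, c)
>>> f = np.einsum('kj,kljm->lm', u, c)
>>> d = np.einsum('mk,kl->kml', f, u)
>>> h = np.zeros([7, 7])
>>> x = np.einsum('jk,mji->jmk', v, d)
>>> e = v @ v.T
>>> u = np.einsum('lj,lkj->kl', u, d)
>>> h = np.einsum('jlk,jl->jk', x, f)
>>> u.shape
(7, 11)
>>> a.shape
(5, 7)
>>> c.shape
(11, 7, 11, 11)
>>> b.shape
(5, 5)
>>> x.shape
(7, 11, 13)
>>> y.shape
()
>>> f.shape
(7, 11)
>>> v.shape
(7, 13)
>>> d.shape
(11, 7, 11)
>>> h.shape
(7, 13)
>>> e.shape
(7, 7)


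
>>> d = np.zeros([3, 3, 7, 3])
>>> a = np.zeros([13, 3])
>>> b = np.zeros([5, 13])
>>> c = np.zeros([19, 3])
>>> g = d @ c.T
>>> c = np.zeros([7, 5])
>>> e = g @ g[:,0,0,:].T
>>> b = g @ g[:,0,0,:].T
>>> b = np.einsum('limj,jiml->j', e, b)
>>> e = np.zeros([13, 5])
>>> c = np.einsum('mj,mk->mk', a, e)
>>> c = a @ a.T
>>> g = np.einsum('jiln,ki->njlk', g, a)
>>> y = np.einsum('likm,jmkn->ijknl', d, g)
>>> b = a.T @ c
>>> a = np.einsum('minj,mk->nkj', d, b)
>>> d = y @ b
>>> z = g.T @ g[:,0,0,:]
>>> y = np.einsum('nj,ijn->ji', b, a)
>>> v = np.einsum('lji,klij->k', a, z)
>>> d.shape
(3, 19, 7, 13, 13)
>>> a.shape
(7, 13, 3)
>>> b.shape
(3, 13)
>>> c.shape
(13, 13)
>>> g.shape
(19, 3, 7, 13)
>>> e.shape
(13, 5)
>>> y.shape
(13, 7)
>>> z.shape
(13, 7, 3, 13)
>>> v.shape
(13,)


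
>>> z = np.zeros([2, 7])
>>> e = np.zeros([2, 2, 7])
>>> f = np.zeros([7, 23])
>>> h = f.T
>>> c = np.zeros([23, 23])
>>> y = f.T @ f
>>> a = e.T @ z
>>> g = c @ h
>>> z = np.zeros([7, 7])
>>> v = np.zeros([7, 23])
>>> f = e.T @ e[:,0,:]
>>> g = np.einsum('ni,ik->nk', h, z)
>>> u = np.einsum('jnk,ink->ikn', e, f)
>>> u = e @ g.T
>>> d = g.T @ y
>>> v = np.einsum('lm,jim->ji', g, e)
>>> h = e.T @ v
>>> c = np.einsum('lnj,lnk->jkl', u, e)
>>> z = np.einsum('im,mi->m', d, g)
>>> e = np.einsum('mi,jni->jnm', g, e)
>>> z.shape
(23,)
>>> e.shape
(2, 2, 23)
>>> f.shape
(7, 2, 7)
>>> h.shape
(7, 2, 2)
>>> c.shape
(23, 7, 2)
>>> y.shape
(23, 23)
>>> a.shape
(7, 2, 7)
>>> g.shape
(23, 7)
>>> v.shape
(2, 2)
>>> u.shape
(2, 2, 23)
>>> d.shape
(7, 23)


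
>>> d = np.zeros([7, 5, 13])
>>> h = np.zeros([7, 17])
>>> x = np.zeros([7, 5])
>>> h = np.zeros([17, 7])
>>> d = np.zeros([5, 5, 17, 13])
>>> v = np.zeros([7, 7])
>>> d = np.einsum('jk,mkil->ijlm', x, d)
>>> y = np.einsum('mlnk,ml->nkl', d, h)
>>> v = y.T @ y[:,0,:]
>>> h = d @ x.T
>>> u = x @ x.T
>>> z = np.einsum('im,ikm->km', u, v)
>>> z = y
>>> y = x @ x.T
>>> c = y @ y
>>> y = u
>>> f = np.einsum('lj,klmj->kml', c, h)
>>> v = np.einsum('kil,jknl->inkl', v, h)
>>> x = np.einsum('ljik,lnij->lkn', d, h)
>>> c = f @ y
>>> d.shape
(17, 7, 13, 5)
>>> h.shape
(17, 7, 13, 7)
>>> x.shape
(17, 5, 7)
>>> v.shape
(5, 13, 7, 7)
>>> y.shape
(7, 7)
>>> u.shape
(7, 7)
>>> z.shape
(13, 5, 7)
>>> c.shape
(17, 13, 7)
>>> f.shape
(17, 13, 7)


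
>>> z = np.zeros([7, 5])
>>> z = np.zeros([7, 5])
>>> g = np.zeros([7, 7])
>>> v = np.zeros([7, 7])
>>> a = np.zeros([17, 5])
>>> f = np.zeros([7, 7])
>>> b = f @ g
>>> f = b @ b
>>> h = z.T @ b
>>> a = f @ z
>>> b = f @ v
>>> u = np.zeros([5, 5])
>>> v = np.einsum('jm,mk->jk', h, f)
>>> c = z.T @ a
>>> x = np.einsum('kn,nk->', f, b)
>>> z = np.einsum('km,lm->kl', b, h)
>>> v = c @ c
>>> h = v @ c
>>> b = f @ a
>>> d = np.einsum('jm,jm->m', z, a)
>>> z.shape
(7, 5)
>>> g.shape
(7, 7)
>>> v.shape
(5, 5)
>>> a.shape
(7, 5)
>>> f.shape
(7, 7)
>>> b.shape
(7, 5)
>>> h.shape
(5, 5)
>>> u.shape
(5, 5)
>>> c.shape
(5, 5)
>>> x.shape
()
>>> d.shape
(5,)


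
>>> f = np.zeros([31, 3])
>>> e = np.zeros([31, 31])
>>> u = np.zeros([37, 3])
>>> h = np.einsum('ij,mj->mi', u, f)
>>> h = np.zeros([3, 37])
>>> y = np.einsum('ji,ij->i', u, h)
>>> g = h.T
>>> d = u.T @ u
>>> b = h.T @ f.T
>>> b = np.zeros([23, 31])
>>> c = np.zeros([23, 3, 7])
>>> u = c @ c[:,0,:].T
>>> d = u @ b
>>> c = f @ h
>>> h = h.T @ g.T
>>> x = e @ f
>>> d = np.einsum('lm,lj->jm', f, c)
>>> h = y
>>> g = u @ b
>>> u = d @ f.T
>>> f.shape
(31, 3)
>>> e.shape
(31, 31)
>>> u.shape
(37, 31)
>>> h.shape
(3,)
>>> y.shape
(3,)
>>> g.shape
(23, 3, 31)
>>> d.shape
(37, 3)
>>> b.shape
(23, 31)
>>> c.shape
(31, 37)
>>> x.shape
(31, 3)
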